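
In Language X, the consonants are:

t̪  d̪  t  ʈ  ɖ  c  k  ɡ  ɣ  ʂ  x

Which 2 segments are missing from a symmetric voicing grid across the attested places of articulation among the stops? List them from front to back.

/d/, /ɟ/

place of articulation  voiceless  voiced  
dental            t̪        d̪      
alveolar          t         —       
retroflex         ʈ         ɖ       
palatal           c         —       
velar             k         ɡ       
Gaps, from front to back: alveolar lacks voiced (/d/); palatal lacks voiced (/ɟ/).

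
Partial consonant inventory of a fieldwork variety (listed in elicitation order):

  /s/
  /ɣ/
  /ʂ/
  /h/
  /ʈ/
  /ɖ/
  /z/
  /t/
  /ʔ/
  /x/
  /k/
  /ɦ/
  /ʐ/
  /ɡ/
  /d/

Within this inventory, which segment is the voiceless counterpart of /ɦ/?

/h/

/ɦ/ is a voiced glottal fricative.
The voiceless counterpart is a voiceless glottal fricative — in this inventory, /h/.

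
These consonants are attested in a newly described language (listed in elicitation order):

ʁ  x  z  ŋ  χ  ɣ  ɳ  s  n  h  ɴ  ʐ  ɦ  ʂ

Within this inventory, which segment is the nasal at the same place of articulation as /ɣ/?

/ŋ/

/ɣ/ is a voiced velar fricative.
The nasal at the same place is a velar nasal — in this inventory, /ŋ/.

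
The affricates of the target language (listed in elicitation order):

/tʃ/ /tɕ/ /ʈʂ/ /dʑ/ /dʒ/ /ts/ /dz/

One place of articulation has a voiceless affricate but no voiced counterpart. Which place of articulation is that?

retroflex

alveolar: voiceless /ts/, voiced /dz/.
postalveolar: voiceless /tʃ/, voiced /dʒ/.
retroflex: voiceless /ʈʂ/, voiced —.
alveolo-palatal: voiceless /tɕ/, voiced /dʑ/.
Every place of articulation has a voiced member except retroflex, where /ɖʐ/ would be expected.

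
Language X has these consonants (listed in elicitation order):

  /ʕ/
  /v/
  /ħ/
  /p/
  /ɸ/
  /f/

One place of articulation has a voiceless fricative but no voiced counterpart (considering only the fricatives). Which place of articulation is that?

bilabial

Voiceless: /ɸ/ (bilabial), /f/ (labiodental), /ħ/ (pharyngeal).
Voiced: /v/ (labiodental), /ʕ/ (pharyngeal).
Every place of articulation has a voiced member except bilabial, where /β/ would be expected.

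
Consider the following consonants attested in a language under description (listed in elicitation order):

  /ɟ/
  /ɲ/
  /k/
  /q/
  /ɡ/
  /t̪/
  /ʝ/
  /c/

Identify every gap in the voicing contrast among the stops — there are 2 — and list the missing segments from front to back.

dental: voiceless /t̪/, voiced —.
palatal: voiceless /c/, voiced /ɟ/.
velar: voiceless /k/, voiced /ɡ/.
uvular: voiceless /q/, voiced —.
Gaps, from front to back: dental lacks voiced (/d̪/); uvular lacks voiced (/ɢ/).

/d̪/, /ɢ/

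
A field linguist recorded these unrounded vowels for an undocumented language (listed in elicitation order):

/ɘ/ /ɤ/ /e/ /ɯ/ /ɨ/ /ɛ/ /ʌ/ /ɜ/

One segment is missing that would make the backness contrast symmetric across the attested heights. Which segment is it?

height            front     central   back    
high              —         ɨ         ɯ       
high-mid          e         ɘ         ɤ       
low-mid           ɛ         ɜ         ʌ       
The high row has no front member, so the gap is the high front unrounded vowel /i/.

/i/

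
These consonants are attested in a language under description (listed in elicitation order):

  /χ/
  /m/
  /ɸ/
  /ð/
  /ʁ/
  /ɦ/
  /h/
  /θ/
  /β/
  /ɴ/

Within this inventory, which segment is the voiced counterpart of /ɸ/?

/β/

/ɸ/ is a voiceless bilabial fricative.
The voiced counterpart is a voiced bilabial fricative — in this inventory, /β/.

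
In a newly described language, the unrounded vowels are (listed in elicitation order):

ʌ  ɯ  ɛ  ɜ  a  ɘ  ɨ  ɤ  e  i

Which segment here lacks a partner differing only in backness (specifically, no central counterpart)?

/a/

High: /i/ ~ /ɨ/ ~ /ɯ/
High-mid: /e/ ~ /ɘ/ ~ /ɤ/
Low-mid: /ɛ/ ~ /ɜ/ ~ /ʌ/
Low: only /a/ (front); no central partner.
So /a/ is the unpaired segment.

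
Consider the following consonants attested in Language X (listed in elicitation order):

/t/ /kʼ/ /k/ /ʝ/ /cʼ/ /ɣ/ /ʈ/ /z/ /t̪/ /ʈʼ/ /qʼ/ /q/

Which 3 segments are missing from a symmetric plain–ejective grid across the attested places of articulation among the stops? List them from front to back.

/t̪ʼ/, /tʼ/, /c/

Plain: /t̪/ (dental), /t/ (alveolar), /ʈ/ (retroflex), /k/ (velar), /q/ (uvular).
Ejective: /ʈʼ/ (retroflex), /cʼ/ (palatal), /kʼ/ (velar), /qʼ/ (uvular).
Gaps, from front to back: dental lacks ejective (/t̪ʼ/); alveolar lacks ejective (/tʼ/); palatal lacks plain (/c/).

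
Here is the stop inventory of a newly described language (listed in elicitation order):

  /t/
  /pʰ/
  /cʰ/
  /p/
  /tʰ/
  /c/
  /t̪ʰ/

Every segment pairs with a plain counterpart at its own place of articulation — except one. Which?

/t̪ʰ/

Bilabial: /p/ ~ /pʰ/
Alveolar: /t/ ~ /tʰ/
Palatal: /c/ ~ /cʰ/
Dental: only /t̪ʰ/ (aspirated); no plain partner.
So /t̪ʰ/ is the unpaired segment.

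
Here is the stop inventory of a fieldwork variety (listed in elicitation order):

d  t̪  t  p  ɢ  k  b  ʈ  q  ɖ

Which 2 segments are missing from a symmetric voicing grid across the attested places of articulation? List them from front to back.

/d̪/, /ɡ/

bilabial: voiceless /p/, voiced /b/.
dental: voiceless /t̪/, voiced —.
alveolar: voiceless /t/, voiced /d/.
retroflex: voiceless /ʈ/, voiced /ɖ/.
velar: voiceless /k/, voiced —.
uvular: voiceless /q/, voiced /ɢ/.
Gaps, from front to back: dental lacks voiced (/d̪/); velar lacks voiced (/ɡ/).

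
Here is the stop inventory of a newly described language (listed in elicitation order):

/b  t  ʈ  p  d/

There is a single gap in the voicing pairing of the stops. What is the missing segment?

/ɖ/

Voiceless: /p/ (bilabial), /t/ (alveolar), /ʈ/ (retroflex).
Voiced: /b/ (bilabial), /d/ (alveolar).
The retroflex row has no voiced member, so the gap is the voiced retroflex stop /ɖ/.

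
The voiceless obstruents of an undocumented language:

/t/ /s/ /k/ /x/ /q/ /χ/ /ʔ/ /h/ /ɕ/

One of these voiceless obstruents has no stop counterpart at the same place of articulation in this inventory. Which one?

/ɕ/

Alveolar: /t/ ~ /s/
Velar: /k/ ~ /x/
Uvular: /q/ ~ /χ/
Glottal: /ʔ/ ~ /h/
Alveolo-palatal: only /ɕ/ (fricative); no stop partner.
So /ɕ/ is the unpaired segment.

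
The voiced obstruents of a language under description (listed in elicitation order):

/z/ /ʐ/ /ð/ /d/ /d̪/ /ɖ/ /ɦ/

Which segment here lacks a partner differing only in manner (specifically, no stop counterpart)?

/ɦ/

Dental: /d̪/ ~ /ð/
Alveolar: /d/ ~ /z/
Retroflex: /ɖ/ ~ /ʐ/
Glottal: only /ɦ/ (fricative); no stop partner.
So /ɦ/ is the unpaired segment.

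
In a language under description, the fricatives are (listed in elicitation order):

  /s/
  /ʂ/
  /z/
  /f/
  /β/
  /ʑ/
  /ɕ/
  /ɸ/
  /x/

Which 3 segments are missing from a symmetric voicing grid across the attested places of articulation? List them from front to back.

/v/, /ʐ/, /ɣ/

place of articulation  voiceless  voiced  
bilabial          ɸ         β       
labiodental       f         —       
alveolar          s         z       
retroflex         ʂ         —       
alveolo-palatal   ɕ         ʑ       
velar             x         —       
Gaps, from front to back: labiodental lacks voiced (/v/); retroflex lacks voiced (/ʐ/); velar lacks voiced (/ɣ/).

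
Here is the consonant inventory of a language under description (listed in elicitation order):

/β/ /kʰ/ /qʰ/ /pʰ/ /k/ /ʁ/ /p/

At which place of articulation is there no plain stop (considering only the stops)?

bilabial: plain /p/, aspirated /pʰ/.
velar: plain /k/, aspirated /kʰ/.
uvular: plain —, aspirated /qʰ/.
Every place of articulation has a plain member except uvular, where /q/ would be expected.

uvular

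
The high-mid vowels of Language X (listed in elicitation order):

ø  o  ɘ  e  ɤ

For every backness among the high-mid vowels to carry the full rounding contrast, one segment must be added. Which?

backness          unrounded  rounded 
front             e         ø       
central           ɘ         —       
back              ɤ         o       
The central row has no rounded member, so the gap is the central rounded vowel /ɵ/.

/ɵ/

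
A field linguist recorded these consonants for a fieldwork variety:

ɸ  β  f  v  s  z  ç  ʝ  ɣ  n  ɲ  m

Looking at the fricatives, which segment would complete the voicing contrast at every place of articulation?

Voiceless: /ɸ/ (bilabial), /f/ (labiodental), /s/ (alveolar), /ç/ (palatal).
Voiced: /β/ (bilabial), /v/ (labiodental), /z/ (alveolar), /ʝ/ (palatal), /ɣ/ (velar).
The velar row has no voiceless member, so the gap is the voiceless velar fricative /x/.

/x/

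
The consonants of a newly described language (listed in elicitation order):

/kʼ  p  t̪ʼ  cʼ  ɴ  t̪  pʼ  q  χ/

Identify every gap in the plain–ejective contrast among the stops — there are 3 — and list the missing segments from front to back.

bilabial: plain /p/, ejective /pʼ/.
dental: plain /t̪/, ejective /t̪ʼ/.
palatal: plain —, ejective /cʼ/.
velar: plain —, ejective /kʼ/.
uvular: plain /q/, ejective —.
Gaps, from front to back: palatal lacks plain (/c/); velar lacks plain (/k/); uvular lacks ejective (/qʼ/).

/c/, /k/, /qʼ/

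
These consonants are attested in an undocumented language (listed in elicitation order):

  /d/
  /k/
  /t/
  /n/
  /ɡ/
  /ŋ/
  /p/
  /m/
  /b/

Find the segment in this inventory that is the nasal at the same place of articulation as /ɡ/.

/ŋ/

/ɡ/ is a voiced velar stop.
The nasal at the same place is a velar nasal — in this inventory, /ŋ/.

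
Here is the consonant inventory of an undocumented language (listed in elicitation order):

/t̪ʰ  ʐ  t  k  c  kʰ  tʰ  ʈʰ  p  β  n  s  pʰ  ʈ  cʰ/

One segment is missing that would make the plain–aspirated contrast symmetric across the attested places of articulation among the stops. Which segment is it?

/t̪/

place of articulation  plain     aspirated
bilabial          p         pʰ      
dental            —         t̪ʰ     
alveolar          t         tʰ      
retroflex         ʈ         ʈʰ      
palatal           c         cʰ      
velar             k         kʰ      
The dental row has no plain member, so the gap is the plain dental stop /t̪/.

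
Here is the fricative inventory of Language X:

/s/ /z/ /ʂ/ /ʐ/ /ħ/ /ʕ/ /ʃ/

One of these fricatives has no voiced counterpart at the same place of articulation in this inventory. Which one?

Alveolar: /s/ ~ /z/
Retroflex: /ʂ/ ~ /ʐ/
Pharyngeal: /ħ/ ~ /ʕ/
Postalveolar: only /ʃ/ (voiceless); no voiced partner.
So /ʃ/ is the unpaired segment.

/ʃ/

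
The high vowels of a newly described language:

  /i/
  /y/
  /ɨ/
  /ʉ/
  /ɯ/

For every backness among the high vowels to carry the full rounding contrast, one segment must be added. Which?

Unrounded: /i/ (front), /ɨ/ (central), /ɯ/ (back).
Rounded: /y/ (front), /ʉ/ (central).
The back row has no rounded member, so the gap is the back rounded vowel /u/.

/u/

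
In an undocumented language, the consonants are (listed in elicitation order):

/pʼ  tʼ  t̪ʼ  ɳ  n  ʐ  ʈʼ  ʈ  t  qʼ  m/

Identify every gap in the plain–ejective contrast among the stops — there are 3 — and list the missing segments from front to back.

bilabial: plain —, ejective /pʼ/.
dental: plain —, ejective /t̪ʼ/.
alveolar: plain /t/, ejective /tʼ/.
retroflex: plain /ʈ/, ejective /ʈʼ/.
uvular: plain —, ejective /qʼ/.
Gaps, from front to back: bilabial lacks plain (/p/); dental lacks plain (/t̪/); uvular lacks plain (/q/).

/p/, /t̪/, /q/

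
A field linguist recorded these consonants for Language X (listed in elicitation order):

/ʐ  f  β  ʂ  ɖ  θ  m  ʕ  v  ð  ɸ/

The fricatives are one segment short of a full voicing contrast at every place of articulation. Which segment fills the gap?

/ħ/

Voiceless: /ɸ/ (bilabial), /f/ (labiodental), /θ/ (dental), /ʂ/ (retroflex).
Voiced: /β/ (bilabial), /v/ (labiodental), /ð/ (dental), /ʐ/ (retroflex), /ʕ/ (pharyngeal).
The pharyngeal row has no voiceless member, so the gap is the voiceless pharyngeal fricative /ħ/.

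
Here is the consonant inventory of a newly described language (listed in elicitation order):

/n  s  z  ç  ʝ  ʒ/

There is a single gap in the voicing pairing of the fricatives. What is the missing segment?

alveolar: voiceless /s/, voiced /z/.
postalveolar: voiceless —, voiced /ʒ/.
palatal: voiceless /ç/, voiced /ʝ/.
The postalveolar row has no voiceless member, so the gap is the voiceless postalveolar fricative /ʃ/.

/ʃ/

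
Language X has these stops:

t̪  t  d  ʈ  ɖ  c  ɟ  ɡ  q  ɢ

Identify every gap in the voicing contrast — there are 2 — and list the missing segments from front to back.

/d̪/, /k/

dental: voiceless /t̪/, voiced —.
alveolar: voiceless /t/, voiced /d/.
retroflex: voiceless /ʈ/, voiced /ɖ/.
palatal: voiceless /c/, voiced /ɟ/.
velar: voiceless —, voiced /ɡ/.
uvular: voiceless /q/, voiced /ɢ/.
Gaps, from front to back: dental lacks voiced (/d̪/); velar lacks voiceless (/k/).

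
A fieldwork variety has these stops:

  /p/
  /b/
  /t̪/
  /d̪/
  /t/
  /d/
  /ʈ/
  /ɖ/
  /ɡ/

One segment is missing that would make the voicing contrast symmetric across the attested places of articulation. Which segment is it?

place of articulation  voiceless  voiced  
bilabial          p         b       
dental            t̪        d̪      
alveolar          t         d       
retroflex         ʈ         ɖ       
velar             —         ɡ       
The velar row has no voiceless member, so the gap is the voiceless velar stop /k/.

/k/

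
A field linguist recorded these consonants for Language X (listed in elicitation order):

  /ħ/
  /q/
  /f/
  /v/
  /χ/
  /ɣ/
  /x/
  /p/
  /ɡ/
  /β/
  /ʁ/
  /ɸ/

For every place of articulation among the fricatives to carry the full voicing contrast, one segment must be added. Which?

bilabial: voiceless /ɸ/, voiced /β/.
labiodental: voiceless /f/, voiced /v/.
velar: voiceless /x/, voiced /ɣ/.
uvular: voiceless /χ/, voiced /ʁ/.
pharyngeal: voiceless /ħ/, voiced —.
The pharyngeal row has no voiced member, so the gap is the voiced pharyngeal fricative /ʕ/.

/ʕ/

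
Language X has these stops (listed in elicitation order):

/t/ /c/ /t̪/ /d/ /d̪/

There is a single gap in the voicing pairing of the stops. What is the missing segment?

/ɟ/

dental: voiceless /t̪/, voiced /d̪/.
alveolar: voiceless /t/, voiced /d/.
palatal: voiceless /c/, voiced —.
The palatal row has no voiced member, so the gap is the voiced palatal stop /ɟ/.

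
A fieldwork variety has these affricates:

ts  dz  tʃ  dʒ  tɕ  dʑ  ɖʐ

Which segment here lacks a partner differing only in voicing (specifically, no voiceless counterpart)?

/ɖʐ/

Alveolar: /ts/ ~ /dz/
Postalveolar: /tʃ/ ~ /dʒ/
Alveolo-palatal: /tɕ/ ~ /dʑ/
Retroflex: only /ɖʐ/ (voiced); no voiceless partner.
So /ɖʐ/ is the unpaired segment.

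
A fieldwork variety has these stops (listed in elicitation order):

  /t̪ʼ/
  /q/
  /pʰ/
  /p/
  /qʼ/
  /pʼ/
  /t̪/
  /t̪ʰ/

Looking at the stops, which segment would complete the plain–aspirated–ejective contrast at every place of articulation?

/qʰ/

place of articulation  plain     aspirated  ejective
bilabial          p         pʰ        pʼ      
dental            t̪        t̪ʰ       t̪ʼ     
uvular            q         —         qʼ      
The uvular row has no aspirated member, so the gap is the aspirated uvular stop /qʰ/.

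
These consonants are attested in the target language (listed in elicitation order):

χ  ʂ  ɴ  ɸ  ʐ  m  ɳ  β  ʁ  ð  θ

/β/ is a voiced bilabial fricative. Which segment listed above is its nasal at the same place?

/m/

The nasal at the same place is a bilabial nasal — in this inventory, /m/.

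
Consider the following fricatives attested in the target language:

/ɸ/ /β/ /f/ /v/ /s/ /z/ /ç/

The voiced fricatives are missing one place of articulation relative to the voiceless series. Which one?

Voiceless: /ɸ/ (bilabial), /f/ (labiodental), /s/ (alveolar), /ç/ (palatal).
Voiced: /β/ (bilabial), /v/ (labiodental), /z/ (alveolar).
Every place of articulation has a voiced member except palatal, where /ʝ/ would be expected.

palatal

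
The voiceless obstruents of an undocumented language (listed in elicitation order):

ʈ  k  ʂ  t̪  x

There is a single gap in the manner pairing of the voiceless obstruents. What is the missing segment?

/θ/

Stop: /t̪/ (dental), /ʈ/ (retroflex), /k/ (velar).
Fricative: /ʂ/ (retroflex), /x/ (velar).
The dental row has no fricative member, so the gap is the dental fricative /θ/.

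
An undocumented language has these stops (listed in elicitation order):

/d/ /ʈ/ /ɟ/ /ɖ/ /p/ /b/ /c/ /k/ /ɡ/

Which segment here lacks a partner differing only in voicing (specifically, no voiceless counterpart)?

/d/

Bilabial: /p/ ~ /b/
Retroflex: /ʈ/ ~ /ɖ/
Palatal: /c/ ~ /ɟ/
Velar: /k/ ~ /ɡ/
Alveolar: only /d/ (voiced); no voiceless partner.
So /d/ is the unpaired segment.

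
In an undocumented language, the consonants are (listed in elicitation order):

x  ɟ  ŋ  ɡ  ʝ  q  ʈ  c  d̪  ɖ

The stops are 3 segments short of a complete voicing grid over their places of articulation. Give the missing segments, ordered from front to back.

Voiceless: /ʈ/ (retroflex), /c/ (palatal), /q/ (uvular).
Voiced: /d̪/ (dental), /ɖ/ (retroflex), /ɟ/ (palatal), /ɡ/ (velar).
Gaps, from front to back: dental lacks voiceless (/t̪/); velar lacks voiceless (/k/); uvular lacks voiced (/ɢ/).

/t̪/, /k/, /ɢ/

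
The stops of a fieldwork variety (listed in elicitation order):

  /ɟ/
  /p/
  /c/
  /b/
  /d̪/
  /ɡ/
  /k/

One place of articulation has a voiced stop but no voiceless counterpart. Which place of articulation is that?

place of articulation  voiceless  voiced  
bilabial          p         b       
dental            —         d̪      
palatal           c         ɟ       
velar             k         ɡ       
Every place of articulation has a voiceless member except dental, where /t̪/ would be expected.

dental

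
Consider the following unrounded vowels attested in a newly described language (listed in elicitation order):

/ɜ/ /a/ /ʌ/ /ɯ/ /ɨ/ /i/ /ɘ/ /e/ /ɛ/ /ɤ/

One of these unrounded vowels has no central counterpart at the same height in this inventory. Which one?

/a/

High: /i/ ~ /ɨ/ ~ /ɯ/
High-mid: /e/ ~ /ɘ/ ~ /ɤ/
Low-mid: /ɛ/ ~ /ɜ/ ~ /ʌ/
Low: only /a/ (front); no central partner.
So /a/ is the unpaired segment.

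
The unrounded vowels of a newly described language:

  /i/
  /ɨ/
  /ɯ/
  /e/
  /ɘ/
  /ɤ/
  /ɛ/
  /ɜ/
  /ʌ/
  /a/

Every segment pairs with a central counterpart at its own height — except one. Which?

/a/

High: /i/ ~ /ɨ/ ~ /ɯ/
High-mid: /e/ ~ /ɘ/ ~ /ɤ/
Low-mid: /ɛ/ ~ /ɜ/ ~ /ʌ/
Low: only /a/ (front); no central partner.
So /a/ is the unpaired segment.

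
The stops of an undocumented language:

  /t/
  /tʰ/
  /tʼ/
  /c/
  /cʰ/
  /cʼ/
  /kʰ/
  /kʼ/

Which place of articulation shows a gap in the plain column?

place of articulation  plain     aspirated  ejective
alveolar          t         tʰ        tʼ      
palatal           c         cʰ        cʼ      
velar             —         kʰ        kʼ      
Every place of articulation has a plain member except velar, where /k/ would be expected.

velar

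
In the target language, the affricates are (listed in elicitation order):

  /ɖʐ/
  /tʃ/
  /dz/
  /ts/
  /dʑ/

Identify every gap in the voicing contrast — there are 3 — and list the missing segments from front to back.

/dʒ/, /ʈʂ/, /tɕ/

Voiceless: /ts/ (alveolar), /tʃ/ (postalveolar).
Voiced: /dz/ (alveolar), /ɖʐ/ (retroflex), /dʑ/ (alveolo-palatal).
Gaps, from front to back: postalveolar lacks voiced (/dʒ/); retroflex lacks voiceless (/ʈʂ/); alveolo-palatal lacks voiceless (/tɕ/).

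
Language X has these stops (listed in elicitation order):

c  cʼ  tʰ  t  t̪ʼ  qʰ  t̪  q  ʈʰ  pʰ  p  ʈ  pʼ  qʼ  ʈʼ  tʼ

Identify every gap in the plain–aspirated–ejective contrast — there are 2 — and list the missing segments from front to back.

/t̪ʰ/, /cʰ/

place of articulation  plain     aspirated  ejective
bilabial          p         pʰ        pʼ      
dental            t̪        —         t̪ʼ     
alveolar          t         tʰ        tʼ      
retroflex         ʈ         ʈʰ        ʈʼ      
palatal           c         —         cʼ      
uvular            q         qʰ        qʼ      
Gaps, from front to back: dental lacks aspirated (/t̪ʰ/); palatal lacks aspirated (/cʰ/).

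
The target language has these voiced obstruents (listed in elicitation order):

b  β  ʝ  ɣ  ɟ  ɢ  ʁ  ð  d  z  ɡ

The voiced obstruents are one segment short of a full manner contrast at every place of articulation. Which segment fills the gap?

/d̪/

place of articulation  stop      fricative
bilabial          b         β       
dental            —         ð       
alveolar          d         z       
palatal           ɟ         ʝ       
velar             ɡ         ɣ       
uvular            ɢ         ʁ       
The dental row has no stop member, so the gap is the dental stop /d̪/.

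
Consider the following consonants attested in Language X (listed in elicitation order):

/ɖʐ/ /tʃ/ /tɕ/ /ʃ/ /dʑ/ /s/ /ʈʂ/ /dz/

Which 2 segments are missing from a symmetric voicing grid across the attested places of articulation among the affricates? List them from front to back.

alveolar: voiceless —, voiced /dz/.
postalveolar: voiceless /tʃ/, voiced —.
retroflex: voiceless /ʈʂ/, voiced /ɖʐ/.
alveolo-palatal: voiceless /tɕ/, voiced /dʑ/.
Gaps, from front to back: alveolar lacks voiceless (/ts/); postalveolar lacks voiced (/dʒ/).

/ts/, /dʒ/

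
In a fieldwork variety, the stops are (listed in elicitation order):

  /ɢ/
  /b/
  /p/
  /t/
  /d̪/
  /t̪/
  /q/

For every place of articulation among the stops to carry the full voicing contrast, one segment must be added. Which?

/d/

bilabial: voiceless /p/, voiced /b/.
dental: voiceless /t̪/, voiced /d̪/.
alveolar: voiceless /t/, voiced —.
uvular: voiceless /q/, voiced /ɢ/.
The alveolar row has no voiced member, so the gap is the voiced alveolar stop /d/.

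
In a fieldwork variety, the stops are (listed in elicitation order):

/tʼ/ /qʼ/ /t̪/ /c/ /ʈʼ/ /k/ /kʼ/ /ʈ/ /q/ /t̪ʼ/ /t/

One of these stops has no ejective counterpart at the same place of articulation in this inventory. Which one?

Dental: /t̪/ ~ /t̪ʼ/
Alveolar: /t/ ~ /tʼ/
Retroflex: /ʈ/ ~ /ʈʼ/
Velar: /k/ ~ /kʼ/
Uvular: /q/ ~ /qʼ/
Palatal: only /c/ (plain); no ejective partner.
So /c/ is the unpaired segment.

/c/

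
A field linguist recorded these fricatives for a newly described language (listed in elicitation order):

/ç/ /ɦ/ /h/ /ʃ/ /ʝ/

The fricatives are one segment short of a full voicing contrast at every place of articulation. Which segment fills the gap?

Voiceless: /ʃ/ (postalveolar), /ç/ (palatal), /h/ (glottal).
Voiced: /ʝ/ (palatal), /ɦ/ (glottal).
The postalveolar row has no voiced member, so the gap is the voiced postalveolar fricative /ʒ/.

/ʒ/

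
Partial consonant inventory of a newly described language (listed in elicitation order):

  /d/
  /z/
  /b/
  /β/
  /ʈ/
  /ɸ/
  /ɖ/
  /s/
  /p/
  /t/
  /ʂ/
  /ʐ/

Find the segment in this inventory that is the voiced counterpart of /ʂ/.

/ʂ/ is a voiceless retroflex fricative.
The voiced counterpart is a voiced retroflex fricative — in this inventory, /ʐ/.

/ʐ/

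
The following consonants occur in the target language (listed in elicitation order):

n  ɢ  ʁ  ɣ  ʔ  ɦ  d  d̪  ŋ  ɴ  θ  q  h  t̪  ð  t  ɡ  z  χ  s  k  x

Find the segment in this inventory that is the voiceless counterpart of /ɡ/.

/ɡ/ is a voiced velar stop.
The voiceless counterpart is a voiceless velar stop — in this inventory, /k/.

/k/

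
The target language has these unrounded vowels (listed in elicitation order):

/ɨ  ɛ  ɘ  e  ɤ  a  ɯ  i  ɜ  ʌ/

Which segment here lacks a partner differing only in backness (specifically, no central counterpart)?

/a/

High: /i/ ~ /ɨ/ ~ /ɯ/
High-mid: /e/ ~ /ɘ/ ~ /ɤ/
Low-mid: /ɛ/ ~ /ɜ/ ~ /ʌ/
Low: only /a/ (front); no central partner.
So /a/ is the unpaired segment.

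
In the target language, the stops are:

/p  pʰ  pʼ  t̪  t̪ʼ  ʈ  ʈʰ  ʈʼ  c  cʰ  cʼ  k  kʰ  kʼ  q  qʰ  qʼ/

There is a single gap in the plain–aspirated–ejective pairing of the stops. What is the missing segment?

/t̪ʰ/

Plain: /p/ (bilabial), /t̪/ (dental), /ʈ/ (retroflex), /c/ (palatal), /k/ (velar), /q/ (uvular).
Aspirated: /pʰ/ (bilabial), /ʈʰ/ (retroflex), /cʰ/ (palatal), /kʰ/ (velar), /qʰ/ (uvular).
Ejective: /pʼ/ (bilabial), /t̪ʼ/ (dental), /ʈʼ/ (retroflex), /cʼ/ (palatal), /kʼ/ (velar), /qʼ/ (uvular).
The dental row has no aspirated member, so the gap is the aspirated dental stop /t̪ʰ/.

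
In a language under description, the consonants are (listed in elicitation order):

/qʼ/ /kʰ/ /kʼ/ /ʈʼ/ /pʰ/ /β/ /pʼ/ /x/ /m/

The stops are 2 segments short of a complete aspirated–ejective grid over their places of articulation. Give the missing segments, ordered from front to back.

/ʈʰ/, /qʰ/

bilabial: aspirated /pʰ/, ejective /pʼ/.
retroflex: aspirated —, ejective /ʈʼ/.
velar: aspirated /kʰ/, ejective /kʼ/.
uvular: aspirated —, ejective /qʼ/.
Gaps, from front to back: retroflex lacks aspirated (/ʈʰ/); uvular lacks aspirated (/qʰ/).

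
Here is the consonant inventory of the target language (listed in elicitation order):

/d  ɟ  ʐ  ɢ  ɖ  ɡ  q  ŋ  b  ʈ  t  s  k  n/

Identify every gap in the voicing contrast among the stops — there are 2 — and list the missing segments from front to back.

Voiceless: /t/ (alveolar), /ʈ/ (retroflex), /k/ (velar), /q/ (uvular).
Voiced: /b/ (bilabial), /d/ (alveolar), /ɖ/ (retroflex), /ɟ/ (palatal), /ɡ/ (velar), /ɢ/ (uvular).
Gaps, from front to back: bilabial lacks voiceless (/p/); palatal lacks voiceless (/c/).

/p/, /c/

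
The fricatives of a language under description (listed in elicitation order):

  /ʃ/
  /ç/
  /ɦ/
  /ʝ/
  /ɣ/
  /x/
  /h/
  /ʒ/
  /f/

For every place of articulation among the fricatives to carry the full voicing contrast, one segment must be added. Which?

Voiceless: /f/ (labiodental), /ʃ/ (postalveolar), /ç/ (palatal), /x/ (velar), /h/ (glottal).
Voiced: /ʒ/ (postalveolar), /ʝ/ (palatal), /ɣ/ (velar), /ɦ/ (glottal).
The labiodental row has no voiced member, so the gap is the voiced labiodental fricative /v/.

/v/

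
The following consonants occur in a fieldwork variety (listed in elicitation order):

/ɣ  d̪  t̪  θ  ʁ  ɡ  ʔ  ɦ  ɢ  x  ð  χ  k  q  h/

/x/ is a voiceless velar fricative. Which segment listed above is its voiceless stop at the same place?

/k/

The voiceless stop at the same place is a voiceless velar stop — in this inventory, /k/.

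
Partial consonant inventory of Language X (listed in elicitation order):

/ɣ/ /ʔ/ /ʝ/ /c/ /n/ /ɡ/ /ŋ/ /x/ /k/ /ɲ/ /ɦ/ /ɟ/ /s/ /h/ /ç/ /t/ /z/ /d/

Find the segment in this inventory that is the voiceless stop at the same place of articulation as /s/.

/t/

/s/ is a voiceless alveolar fricative.
The voiceless stop at the same place is a voiceless alveolar stop — in this inventory, /t/.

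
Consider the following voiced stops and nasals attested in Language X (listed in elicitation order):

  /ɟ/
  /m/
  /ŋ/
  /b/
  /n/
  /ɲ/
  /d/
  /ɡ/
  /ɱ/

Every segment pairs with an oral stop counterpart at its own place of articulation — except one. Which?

/ɱ/

Bilabial: /b/ ~ /m/
Alveolar: /d/ ~ /n/
Palatal: /ɟ/ ~ /ɲ/
Velar: /ɡ/ ~ /ŋ/
Labiodental: only /ɱ/ (nasal); no oral stop partner.
So /ɱ/ is the unpaired segment.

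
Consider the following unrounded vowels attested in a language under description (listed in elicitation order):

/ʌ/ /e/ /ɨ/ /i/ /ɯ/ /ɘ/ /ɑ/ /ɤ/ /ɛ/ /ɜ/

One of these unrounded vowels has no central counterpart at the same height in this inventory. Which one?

High: /i/ ~ /ɨ/ ~ /ɯ/
High-mid: /e/ ~ /ɘ/ ~ /ɤ/
Low-mid: /ɛ/ ~ /ɜ/ ~ /ʌ/
Low: only /ɑ/ (back); no central partner.
So /ɑ/ is the unpaired segment.

/ɑ/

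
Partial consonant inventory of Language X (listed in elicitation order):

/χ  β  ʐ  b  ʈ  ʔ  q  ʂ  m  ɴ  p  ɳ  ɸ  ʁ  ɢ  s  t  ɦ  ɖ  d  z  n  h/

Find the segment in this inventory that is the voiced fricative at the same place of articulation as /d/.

/z/

/d/ is a voiced alveolar stop.
The voiced fricative at the same place is a voiced alveolar fricative — in this inventory, /z/.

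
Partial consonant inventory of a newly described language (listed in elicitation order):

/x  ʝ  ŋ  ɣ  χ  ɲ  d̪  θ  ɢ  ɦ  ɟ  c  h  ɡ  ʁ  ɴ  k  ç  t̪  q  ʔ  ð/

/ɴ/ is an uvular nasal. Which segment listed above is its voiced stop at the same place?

The voiced stop at the same place is a voiced uvular stop — in this inventory, /ɢ/.

/ɢ/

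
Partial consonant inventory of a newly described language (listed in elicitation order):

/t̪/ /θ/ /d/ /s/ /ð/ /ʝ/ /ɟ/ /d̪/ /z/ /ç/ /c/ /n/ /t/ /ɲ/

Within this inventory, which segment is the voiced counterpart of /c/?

/ɟ/

/c/ is a voiceless palatal stop.
The voiced counterpart is a voiced palatal stop — in this inventory, /ɟ/.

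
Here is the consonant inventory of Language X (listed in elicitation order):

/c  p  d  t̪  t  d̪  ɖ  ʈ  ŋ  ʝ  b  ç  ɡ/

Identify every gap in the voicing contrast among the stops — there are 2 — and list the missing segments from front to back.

/ɟ/, /k/

Voiceless: /p/ (bilabial), /t̪/ (dental), /t/ (alveolar), /ʈ/ (retroflex), /c/ (palatal).
Voiced: /b/ (bilabial), /d̪/ (dental), /d/ (alveolar), /ɖ/ (retroflex), /ɡ/ (velar).
Gaps, from front to back: palatal lacks voiced (/ɟ/); velar lacks voiceless (/k/).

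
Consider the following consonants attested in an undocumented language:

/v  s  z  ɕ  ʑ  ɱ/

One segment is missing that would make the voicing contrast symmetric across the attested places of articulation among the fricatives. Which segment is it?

/f/

place of articulation  voiceless  voiced  
labiodental       —         v       
alveolar          s         z       
alveolo-palatal   ɕ         ʑ       
The labiodental row has no voiceless member, so the gap is the voiceless labiodental fricative /f/.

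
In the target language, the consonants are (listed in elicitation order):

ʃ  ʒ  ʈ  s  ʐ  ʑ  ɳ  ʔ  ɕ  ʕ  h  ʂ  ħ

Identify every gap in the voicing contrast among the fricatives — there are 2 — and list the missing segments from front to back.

/z/, /ɦ/

place of articulation  voiceless  voiced  
alveolar          s         —       
postalveolar      ʃ         ʒ       
retroflex         ʂ         ʐ       
alveolo-palatal   ɕ         ʑ       
pharyngeal        ħ         ʕ       
glottal           h         —       
Gaps, from front to back: alveolar lacks voiced (/z/); glottal lacks voiced (/ɦ/).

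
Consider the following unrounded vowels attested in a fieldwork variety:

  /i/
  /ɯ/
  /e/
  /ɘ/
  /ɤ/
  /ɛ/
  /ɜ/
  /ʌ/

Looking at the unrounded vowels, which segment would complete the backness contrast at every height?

Front: /i/ (high), /e/ (high-mid), /ɛ/ (low-mid).
Central: /ɘ/ (high-mid), /ɜ/ (low-mid).
Back: /ɯ/ (high), /ɤ/ (high-mid), /ʌ/ (low-mid).
The high row has no central member, so the gap is the high central unrounded vowel /ɨ/.

/ɨ/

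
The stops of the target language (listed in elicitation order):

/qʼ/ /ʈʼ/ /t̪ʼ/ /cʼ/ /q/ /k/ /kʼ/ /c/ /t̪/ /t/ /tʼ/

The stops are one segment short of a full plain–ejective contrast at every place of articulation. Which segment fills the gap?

/ʈ/

place of articulation  plain     ejective
dental            t̪        t̪ʼ     
alveolar          t         tʼ      
retroflex         —         ʈʼ      
palatal           c         cʼ      
velar             k         kʼ      
uvular            q         qʼ      
The retroflex row has no plain member, so the gap is the plain retroflex stop /ʈ/.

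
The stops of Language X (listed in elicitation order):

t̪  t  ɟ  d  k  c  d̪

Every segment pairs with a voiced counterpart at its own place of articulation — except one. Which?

/k/

Dental: /t̪/ ~ /d̪/
Alveolar: /t/ ~ /d/
Palatal: /c/ ~ /ɟ/
Velar: only /k/ (voiceless); no voiced partner.
So /k/ is the unpaired segment.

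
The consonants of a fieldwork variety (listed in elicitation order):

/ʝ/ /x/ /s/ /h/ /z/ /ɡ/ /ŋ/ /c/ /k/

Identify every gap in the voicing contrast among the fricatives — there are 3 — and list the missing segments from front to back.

alveolar: voiceless /s/, voiced /z/.
palatal: voiceless —, voiced /ʝ/.
velar: voiceless /x/, voiced —.
glottal: voiceless /h/, voiced —.
Gaps, from front to back: palatal lacks voiceless (/ç/); velar lacks voiced (/ɣ/); glottal lacks voiced (/ɦ/).

/ç/, /ɣ/, /ɦ/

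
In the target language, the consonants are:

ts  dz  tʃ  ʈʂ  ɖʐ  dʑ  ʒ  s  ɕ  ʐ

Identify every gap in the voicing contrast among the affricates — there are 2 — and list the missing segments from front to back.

/dʒ/, /tɕ/

place of articulation  voiceless  voiced  
alveolar          ts        dz      
postalveolar      tʃ        —       
retroflex         ʈʂ        ɖʐ      
alveolo-palatal   —         dʑ      
Gaps, from front to back: postalveolar lacks voiced (/dʒ/); alveolo-palatal lacks voiceless (/tɕ/).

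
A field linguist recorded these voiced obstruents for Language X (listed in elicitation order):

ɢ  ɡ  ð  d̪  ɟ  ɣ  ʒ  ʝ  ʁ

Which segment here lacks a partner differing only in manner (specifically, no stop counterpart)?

Dental: /d̪/ ~ /ð/
Palatal: /ɟ/ ~ /ʝ/
Velar: /ɡ/ ~ /ɣ/
Uvular: /ɢ/ ~ /ʁ/
Postalveolar: only /ʒ/ (fricative); no stop partner.
So /ʒ/ is the unpaired segment.

/ʒ/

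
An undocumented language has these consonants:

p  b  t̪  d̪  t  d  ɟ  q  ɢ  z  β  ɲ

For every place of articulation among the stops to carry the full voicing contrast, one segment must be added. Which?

bilabial: voiceless /p/, voiced /b/.
dental: voiceless /t̪/, voiced /d̪/.
alveolar: voiceless /t/, voiced /d/.
palatal: voiceless —, voiced /ɟ/.
uvular: voiceless /q/, voiced /ɢ/.
The palatal row has no voiceless member, so the gap is the voiceless palatal stop /c/.

/c/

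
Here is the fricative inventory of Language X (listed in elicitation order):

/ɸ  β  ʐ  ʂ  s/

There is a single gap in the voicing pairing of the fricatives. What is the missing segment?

/z/

place of articulation  voiceless  voiced  
bilabial          ɸ         β       
alveolar          s         —       
retroflex         ʂ         ʐ       
The alveolar row has no voiced member, so the gap is the voiced alveolar fricative /z/.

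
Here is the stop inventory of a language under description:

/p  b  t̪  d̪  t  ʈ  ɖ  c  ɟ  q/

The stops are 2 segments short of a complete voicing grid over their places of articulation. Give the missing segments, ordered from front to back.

bilabial: voiceless /p/, voiced /b/.
dental: voiceless /t̪/, voiced /d̪/.
alveolar: voiceless /t/, voiced —.
retroflex: voiceless /ʈ/, voiced /ɖ/.
palatal: voiceless /c/, voiced /ɟ/.
uvular: voiceless /q/, voiced —.
Gaps, from front to back: alveolar lacks voiced (/d/); uvular lacks voiced (/ɢ/).

/d/, /ɢ/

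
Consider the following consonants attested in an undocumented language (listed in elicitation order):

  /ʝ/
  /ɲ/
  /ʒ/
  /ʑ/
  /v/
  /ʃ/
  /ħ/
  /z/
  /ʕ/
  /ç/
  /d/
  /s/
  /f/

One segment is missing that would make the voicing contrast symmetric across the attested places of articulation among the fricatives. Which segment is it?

labiodental: voiceless /f/, voiced /v/.
alveolar: voiceless /s/, voiced /z/.
postalveolar: voiceless /ʃ/, voiced /ʒ/.
alveolo-palatal: voiceless —, voiced /ʑ/.
palatal: voiceless /ç/, voiced /ʝ/.
pharyngeal: voiceless /ħ/, voiced /ʕ/.
The alveolo-palatal row has no voiceless member, so the gap is the voiceless alveolo-palatal fricative /ɕ/.

/ɕ/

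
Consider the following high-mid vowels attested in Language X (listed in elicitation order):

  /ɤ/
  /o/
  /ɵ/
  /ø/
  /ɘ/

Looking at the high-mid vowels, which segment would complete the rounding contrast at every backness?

/e/

front: unrounded —, rounded /ø/.
central: unrounded /ɘ/, rounded /ɵ/.
back: unrounded /ɤ/, rounded /o/.
The front row has no unrounded member, so the gap is the front unrounded vowel /e/.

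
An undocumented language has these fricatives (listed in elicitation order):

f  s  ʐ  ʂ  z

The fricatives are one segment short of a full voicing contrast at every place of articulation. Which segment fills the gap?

Voiceless: /f/ (labiodental), /s/ (alveolar), /ʂ/ (retroflex).
Voiced: /z/ (alveolar), /ʐ/ (retroflex).
The labiodental row has no voiced member, so the gap is the voiced labiodental fricative /v/.

/v/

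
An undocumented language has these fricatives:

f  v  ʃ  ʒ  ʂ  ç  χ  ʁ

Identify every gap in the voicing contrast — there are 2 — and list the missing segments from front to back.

labiodental: voiceless /f/, voiced /v/.
postalveolar: voiceless /ʃ/, voiced /ʒ/.
retroflex: voiceless /ʂ/, voiced —.
palatal: voiceless /ç/, voiced —.
uvular: voiceless /χ/, voiced /ʁ/.
Gaps, from front to back: retroflex lacks voiced (/ʐ/); palatal lacks voiced (/ʝ/).

/ʐ/, /ʝ/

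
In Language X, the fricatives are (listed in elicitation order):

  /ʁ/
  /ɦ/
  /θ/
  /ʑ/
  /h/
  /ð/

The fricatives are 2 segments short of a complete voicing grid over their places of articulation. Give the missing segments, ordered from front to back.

Voiceless: /θ/ (dental), /h/ (glottal).
Voiced: /ð/ (dental), /ʑ/ (alveolo-palatal), /ʁ/ (uvular), /ɦ/ (glottal).
Gaps, from front to back: alveolo-palatal lacks voiceless (/ɕ/); uvular lacks voiceless (/χ/).

/ɕ/, /χ/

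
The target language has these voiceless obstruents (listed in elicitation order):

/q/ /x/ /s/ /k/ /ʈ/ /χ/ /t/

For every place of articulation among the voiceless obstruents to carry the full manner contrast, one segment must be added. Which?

Stop: /t/ (alveolar), /ʈ/ (retroflex), /k/ (velar), /q/ (uvular).
Fricative: /s/ (alveolar), /x/ (velar), /χ/ (uvular).
The retroflex row has no fricative member, so the gap is the retroflex fricative /ʂ/.

/ʂ/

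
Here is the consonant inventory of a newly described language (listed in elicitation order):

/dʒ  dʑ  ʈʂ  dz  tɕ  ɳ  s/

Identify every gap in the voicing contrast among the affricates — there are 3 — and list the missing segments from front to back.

place of articulation  voiceless  voiced  
alveolar          —         dz      
postalveolar      —         dʒ      
retroflex         ʈʂ        —       
alveolo-palatal   tɕ        dʑ      
Gaps, from front to back: alveolar lacks voiceless (/ts/); postalveolar lacks voiceless (/tʃ/); retroflex lacks voiced (/ɖʐ/).

/ts/, /tʃ/, /ɖʐ/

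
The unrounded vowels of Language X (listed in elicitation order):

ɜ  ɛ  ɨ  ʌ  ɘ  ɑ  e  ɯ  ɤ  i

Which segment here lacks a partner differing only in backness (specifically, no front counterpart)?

High: /i/ ~ /ɨ/ ~ /ɯ/
High-mid: /e/ ~ /ɘ/ ~ /ɤ/
Low-mid: /ɛ/ ~ /ɜ/ ~ /ʌ/
Low: only /ɑ/ (back); no front partner.
So /ɑ/ is the unpaired segment.

/ɑ/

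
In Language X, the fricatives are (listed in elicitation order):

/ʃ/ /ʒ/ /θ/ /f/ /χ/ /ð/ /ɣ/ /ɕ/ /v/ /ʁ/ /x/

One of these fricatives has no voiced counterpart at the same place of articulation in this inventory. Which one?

/ɕ/

Labiodental: /f/ ~ /v/
Dental: /θ/ ~ /ð/
Postalveolar: /ʃ/ ~ /ʒ/
Velar: /x/ ~ /ɣ/
Uvular: /χ/ ~ /ʁ/
Alveolo-palatal: only /ɕ/ (voiceless); no voiced partner.
So /ɕ/ is the unpaired segment.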